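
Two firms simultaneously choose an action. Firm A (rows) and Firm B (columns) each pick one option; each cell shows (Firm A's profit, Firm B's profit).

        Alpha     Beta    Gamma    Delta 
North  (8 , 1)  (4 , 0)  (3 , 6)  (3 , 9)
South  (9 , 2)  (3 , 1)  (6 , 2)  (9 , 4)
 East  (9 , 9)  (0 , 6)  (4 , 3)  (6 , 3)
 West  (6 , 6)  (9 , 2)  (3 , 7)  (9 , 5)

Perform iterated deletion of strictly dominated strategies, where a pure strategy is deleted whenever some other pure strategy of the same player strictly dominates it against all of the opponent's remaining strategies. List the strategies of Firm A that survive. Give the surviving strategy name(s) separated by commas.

Column Beta is eliminated: Alpha beats it against every remaining row (North: 1>0, South: 2>1, East: 9>6, West: 6>2).
Row North is eliminated: South beats it against every remaining column (Alpha: 9>8, Gamma: 6>3, Delta: 9>3).
Among the remaining strategies, none is strictly dominated by another pure strategy of the same player, so the elimination stops.
Surviving strategies — Firm A: {South, East, West}; Firm B: {Alpha, Gamma, Delta}.

South, East, West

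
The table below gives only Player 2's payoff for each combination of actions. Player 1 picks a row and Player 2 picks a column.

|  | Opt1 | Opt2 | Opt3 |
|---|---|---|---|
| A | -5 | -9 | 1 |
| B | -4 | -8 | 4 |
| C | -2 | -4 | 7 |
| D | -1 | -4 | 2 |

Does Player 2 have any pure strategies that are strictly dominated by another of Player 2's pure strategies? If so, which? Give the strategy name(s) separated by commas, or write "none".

Opt1: dominated, since Opt3 does at least as well everywhere (A: 1>-5, B: 4>-4, C: 7>-2, D: 2>-1).
Opt2 is strictly dominated by Opt1 (A: -5>-9, B: -4>-8, C: -2>-4, D: -1>-4).
Nothing dominates Opt3: Opt1 at A (1>-5); Opt2 at A (1>-9).

Opt1, Opt2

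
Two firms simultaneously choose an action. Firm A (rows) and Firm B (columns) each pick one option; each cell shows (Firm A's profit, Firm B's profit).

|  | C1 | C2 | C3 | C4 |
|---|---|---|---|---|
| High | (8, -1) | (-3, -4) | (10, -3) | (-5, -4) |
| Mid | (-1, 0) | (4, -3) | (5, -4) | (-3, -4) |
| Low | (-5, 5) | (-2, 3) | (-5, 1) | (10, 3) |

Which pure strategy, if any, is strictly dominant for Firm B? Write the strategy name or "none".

C1 vs C2: High: -1>-4, Mid: 0>-3, Low: 5>3.
C1 vs C3: High: -1>-3, Mid: 0>-4, Low: 5>1.
C1 vs C4: High: -1>-4, Mid: 0>-4, Low: 5>3.
C1 strictly beats every other strategy against every opponent action, so it is strictly dominant.

C1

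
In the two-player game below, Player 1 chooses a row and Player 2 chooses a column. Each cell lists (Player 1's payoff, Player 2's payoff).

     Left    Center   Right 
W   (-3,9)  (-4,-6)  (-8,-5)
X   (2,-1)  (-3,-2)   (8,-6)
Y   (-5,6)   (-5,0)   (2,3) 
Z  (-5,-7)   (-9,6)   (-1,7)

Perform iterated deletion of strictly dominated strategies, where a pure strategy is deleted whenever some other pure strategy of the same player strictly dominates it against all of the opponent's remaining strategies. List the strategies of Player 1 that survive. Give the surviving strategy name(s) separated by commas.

X

For Player 1, X strictly dominates W on the remaining columns (Left: 2>-3, Center: -3>-4, Right: 8>-8); eliminate W.
For Player 1, X strictly dominates Y on the remaining columns (Left: 2>-5, Center: -3>-5, Right: 8>2); eliminate Y.
Row Z is eliminated: X beats it against every remaining column (Left: 2>-5, Center: -3>-9, Right: 8>-1).
Player 2's strategy Center is strictly dominated by Left (X: -1>-2) and is removed.
Player 2's strategy Right is strictly dominated by Left (X: -1>-6) and is removed.
Among the remaining strategies, none is strictly dominated by another pure strategy of the same player, so the elimination stops.
Surviving strategies — Player 1: {X}; Player 2: {Left}.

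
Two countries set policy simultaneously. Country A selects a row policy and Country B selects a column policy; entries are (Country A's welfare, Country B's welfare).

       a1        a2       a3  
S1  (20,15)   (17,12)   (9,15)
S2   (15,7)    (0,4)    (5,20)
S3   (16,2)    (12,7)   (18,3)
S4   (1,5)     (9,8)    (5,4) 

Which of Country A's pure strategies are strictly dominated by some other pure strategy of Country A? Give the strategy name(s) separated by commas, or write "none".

S1: no other strategy beats it everywhere (S2 at a1 (20>15); S3 at a1 (20>16); S4 at a1 (20>1)).
S1 strictly dominates S2 — a1: 20>15, a2: 17>0, a3: 9>5.
S3: no other strategy beats it everywhere (S1 at a3 (18>9); S2 at a1 (16>15); S4 at a1 (16>1)).
S1 strictly dominates S4 — a1: 20>1, a2: 17>9, a3: 9>5.

S2, S4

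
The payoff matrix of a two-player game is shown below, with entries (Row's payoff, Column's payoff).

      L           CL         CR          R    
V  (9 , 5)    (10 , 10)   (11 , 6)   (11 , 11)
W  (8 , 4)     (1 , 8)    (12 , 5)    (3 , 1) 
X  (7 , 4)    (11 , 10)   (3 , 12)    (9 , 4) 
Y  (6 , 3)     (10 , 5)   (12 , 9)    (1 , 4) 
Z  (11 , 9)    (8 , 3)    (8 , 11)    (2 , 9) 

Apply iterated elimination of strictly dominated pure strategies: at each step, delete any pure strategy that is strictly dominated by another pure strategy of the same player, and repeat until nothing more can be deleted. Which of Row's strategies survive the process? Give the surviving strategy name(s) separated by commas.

V, W, X, Y

For Column, CR strictly dominates L on the remaining rows (V: 6>5, W: 5>4, X: 12>4, Y: 9>3, Z: 11>9); eliminate L.
Row Z is eliminated: V beats it against every remaining column (CL: 10>8, CR: 11>8, R: 11>2).
Among the remaining strategies, none is strictly dominated by another pure strategy of the same player, so the elimination stops.
Surviving strategies — Row: {V, W, X, Y}; Column: {CL, CR, R}.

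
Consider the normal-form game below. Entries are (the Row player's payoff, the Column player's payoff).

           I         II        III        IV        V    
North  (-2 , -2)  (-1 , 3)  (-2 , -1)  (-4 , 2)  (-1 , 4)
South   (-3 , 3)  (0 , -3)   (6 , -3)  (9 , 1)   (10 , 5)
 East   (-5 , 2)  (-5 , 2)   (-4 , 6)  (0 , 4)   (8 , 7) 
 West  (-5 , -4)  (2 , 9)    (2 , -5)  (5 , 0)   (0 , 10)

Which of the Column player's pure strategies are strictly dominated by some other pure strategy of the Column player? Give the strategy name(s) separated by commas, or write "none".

V strictly dominates I — North: 4>-2, South: 5>3, East: 7>2, West: 10>-4.
II is strictly dominated by V (North: 4>3, South: 5>-3, East: 7>2, West: 10>9).
III: dominated, since V does at least as well everywhere (North: 4>-1, South: 5>-3, East: 7>6, West: 10>-5).
V strictly dominates IV — North: 4>2, South: 5>1, East: 7>4, West: 10>0.
V is not dominated — it holds its own against I at North (4>-2); II at North (4>3); III at North (4>-1); IV at North (4>2).

I, II, III, IV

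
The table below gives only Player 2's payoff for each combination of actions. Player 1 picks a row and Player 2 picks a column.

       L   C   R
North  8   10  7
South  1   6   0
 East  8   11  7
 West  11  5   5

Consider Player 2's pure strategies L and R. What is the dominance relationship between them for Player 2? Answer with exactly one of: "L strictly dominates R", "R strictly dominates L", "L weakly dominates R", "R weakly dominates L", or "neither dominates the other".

L strictly dominates R

L's payoffs vs R's, by Player 1's action — North: 8>7, South: 1>0, East: 8>7, West: 11>5.
Every comparison favours L, so L strictly dominates R.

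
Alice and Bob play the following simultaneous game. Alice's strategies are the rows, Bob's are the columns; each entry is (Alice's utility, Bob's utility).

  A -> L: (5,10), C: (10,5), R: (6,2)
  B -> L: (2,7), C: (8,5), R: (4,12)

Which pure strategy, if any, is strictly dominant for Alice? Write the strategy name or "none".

A vs B: L: 5>2, C: 10>8, R: 6>4.
A strictly beats every other strategy against every opponent action, so it is strictly dominant.

A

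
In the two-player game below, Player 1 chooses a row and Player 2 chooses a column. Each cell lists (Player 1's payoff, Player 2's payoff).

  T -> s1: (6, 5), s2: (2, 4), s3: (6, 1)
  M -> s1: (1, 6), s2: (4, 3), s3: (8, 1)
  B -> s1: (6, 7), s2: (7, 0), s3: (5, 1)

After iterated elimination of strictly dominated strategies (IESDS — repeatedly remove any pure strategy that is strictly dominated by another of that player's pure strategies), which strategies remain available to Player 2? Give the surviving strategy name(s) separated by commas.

s1

For Player 2, s1 strictly dominates s2 on the remaining rows (T: 5>4, M: 6>3, B: 7>0); eliminate s2.
Column s3 is eliminated: s1 beats it against every remaining row (T: 5>1, M: 6>1, B: 7>1).
Row M is eliminated: T beats it against every remaining column (s1: 6>1).
Among the remaining strategies, none is strictly dominated by another pure strategy of the same player, so the elimination stops.
Surviving strategies — Player 1: {T, B}; Player 2: {s1}.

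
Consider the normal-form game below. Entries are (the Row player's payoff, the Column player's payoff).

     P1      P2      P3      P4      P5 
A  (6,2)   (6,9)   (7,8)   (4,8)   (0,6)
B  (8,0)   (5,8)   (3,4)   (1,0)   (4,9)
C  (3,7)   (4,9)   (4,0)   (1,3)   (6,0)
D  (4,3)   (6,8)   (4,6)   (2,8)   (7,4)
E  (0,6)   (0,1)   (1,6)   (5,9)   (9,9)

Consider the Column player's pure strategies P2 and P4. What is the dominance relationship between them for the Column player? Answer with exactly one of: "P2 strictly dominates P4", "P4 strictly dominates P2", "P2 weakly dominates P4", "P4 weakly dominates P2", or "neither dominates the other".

Compare P2 to P4 across each choice by the Row player: A: 9>8, B: 8>0, C: 9>3, D: 8=8, E: 1<9.
P2 does better at A, B, C but worse at E; neither strategy dominates the other.

neither dominates the other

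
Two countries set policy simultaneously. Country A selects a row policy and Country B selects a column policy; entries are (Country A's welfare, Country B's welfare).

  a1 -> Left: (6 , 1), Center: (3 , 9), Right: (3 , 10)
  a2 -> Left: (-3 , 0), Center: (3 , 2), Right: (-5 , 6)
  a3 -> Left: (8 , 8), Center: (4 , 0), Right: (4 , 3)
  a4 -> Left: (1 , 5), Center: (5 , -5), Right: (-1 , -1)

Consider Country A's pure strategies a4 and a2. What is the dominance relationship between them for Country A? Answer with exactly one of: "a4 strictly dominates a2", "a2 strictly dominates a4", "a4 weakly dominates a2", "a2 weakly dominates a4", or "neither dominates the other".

a4's payoffs vs a2's, by Country B's action — Left: 1>-3, Center: 5>3, Right: -1>-5.
a4 gives a strictly higher payoff against every action of Country B, so a4 strictly dominates a2.

a4 strictly dominates a2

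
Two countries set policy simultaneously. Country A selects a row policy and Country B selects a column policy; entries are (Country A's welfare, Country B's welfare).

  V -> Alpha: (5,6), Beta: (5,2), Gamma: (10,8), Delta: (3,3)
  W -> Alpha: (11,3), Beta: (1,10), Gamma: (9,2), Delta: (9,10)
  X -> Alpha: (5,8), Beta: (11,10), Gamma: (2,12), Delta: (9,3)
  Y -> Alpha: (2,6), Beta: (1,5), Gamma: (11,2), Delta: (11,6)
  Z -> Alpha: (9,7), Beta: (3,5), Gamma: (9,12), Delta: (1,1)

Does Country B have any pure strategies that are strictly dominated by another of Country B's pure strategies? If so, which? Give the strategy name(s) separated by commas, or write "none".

Nothing dominates Alpha: Beta at V (6>2); Gamma at W (3>2); Delta at V (6>3).
Beta: no other strategy beats it everywhere (Alpha at W (10>3); Gamma at W (10>2); Delta at W (10=10)).
Nothing dominates Gamma: Alpha at V (8>6); Beta at V (8>2); Delta at V (8>3).
Delta: no other strategy beats it everywhere (Alpha at W (10>3); Beta at V (3>2); Gamma at W (10>2)).

none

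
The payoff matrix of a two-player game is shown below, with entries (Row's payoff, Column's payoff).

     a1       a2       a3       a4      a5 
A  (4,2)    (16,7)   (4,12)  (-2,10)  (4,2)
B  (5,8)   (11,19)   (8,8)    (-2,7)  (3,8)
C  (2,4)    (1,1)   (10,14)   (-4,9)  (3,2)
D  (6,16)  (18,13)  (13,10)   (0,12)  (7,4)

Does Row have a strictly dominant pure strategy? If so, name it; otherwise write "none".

D vs A: a1: 6>4, a2: 18>16, a3: 13>4, a4: 0>-2, a5: 7>4.
D vs B: a1: 6>5, a2: 18>11, a3: 13>8, a4: 0>-2, a5: 7>3.
D vs C: a1: 6>2, a2: 18>1, a3: 13>10, a4: 0>-4, a5: 7>3.
D strictly beats every other strategy against every opponent action, so it is strictly dominant.

D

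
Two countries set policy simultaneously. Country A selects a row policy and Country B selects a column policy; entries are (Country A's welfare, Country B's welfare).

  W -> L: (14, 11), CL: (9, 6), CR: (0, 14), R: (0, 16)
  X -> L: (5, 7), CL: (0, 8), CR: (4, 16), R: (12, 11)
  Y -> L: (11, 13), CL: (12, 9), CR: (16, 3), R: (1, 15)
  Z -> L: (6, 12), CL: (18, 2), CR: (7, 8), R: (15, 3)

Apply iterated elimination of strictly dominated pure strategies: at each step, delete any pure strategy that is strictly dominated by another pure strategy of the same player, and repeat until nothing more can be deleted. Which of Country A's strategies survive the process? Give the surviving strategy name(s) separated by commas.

W, Y, Z

Row X is eliminated: Z beats it against every remaining column (L: 6>5, CL: 18>0, CR: 7>4, R: 15>12).
For Country B, L strictly dominates CL on the remaining rows (W: 11>6, Y: 13>9, Z: 12>2); eliminate CL.
Among the remaining strategies, none is strictly dominated by another pure strategy of the same player, so the elimination stops.
Surviving strategies — Country A: {W, Y, Z}; Country B: {L, CR, R}.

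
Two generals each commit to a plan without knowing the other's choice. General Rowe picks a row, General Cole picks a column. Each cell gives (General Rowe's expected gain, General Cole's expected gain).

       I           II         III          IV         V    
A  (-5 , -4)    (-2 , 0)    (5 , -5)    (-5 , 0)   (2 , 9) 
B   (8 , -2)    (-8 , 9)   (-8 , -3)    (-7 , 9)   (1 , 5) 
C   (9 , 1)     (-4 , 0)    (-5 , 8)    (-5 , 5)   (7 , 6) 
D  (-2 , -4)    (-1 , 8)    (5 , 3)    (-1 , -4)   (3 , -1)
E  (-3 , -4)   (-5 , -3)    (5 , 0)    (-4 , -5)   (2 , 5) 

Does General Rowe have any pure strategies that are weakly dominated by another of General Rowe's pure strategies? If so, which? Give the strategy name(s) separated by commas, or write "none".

A: dominated, since D does at least as well everywhere (I: -2>-5, II: -1>-2, III: 5=5, IV: -1>-5, V: 3>2).
C weakly dominates B — I: 9>8, II: -4>-8, III: -5>-8, IV: -5>-7, V: 7>1.
C: no other strategy beats it everywhere (A at I (9>-5); B at I (9>8); D at I (9>-2); E at I (9>-3)).
Nothing dominates D: A at I (-2>-5); B at II (-1>-8); C at II (-1>-4); E at I (-2>-3).
E is weakly dominated by D (I: -2>-3, II: -1>-5, III: 5=5, IV: -1>-4, V: 3>2).

A, B, E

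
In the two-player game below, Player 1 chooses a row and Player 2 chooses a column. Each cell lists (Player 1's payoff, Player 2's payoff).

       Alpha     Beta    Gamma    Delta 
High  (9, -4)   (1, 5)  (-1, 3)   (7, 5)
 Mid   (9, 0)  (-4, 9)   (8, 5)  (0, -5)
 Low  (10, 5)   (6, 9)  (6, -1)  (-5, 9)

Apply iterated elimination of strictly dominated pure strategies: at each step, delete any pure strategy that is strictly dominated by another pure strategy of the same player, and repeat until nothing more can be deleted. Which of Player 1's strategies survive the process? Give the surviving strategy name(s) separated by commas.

High, Low

For Player 2, Beta strictly dominates Alpha on the remaining rows (High: 5>-4, Mid: 9>0, Low: 9>5); eliminate Alpha.
For Player 2, Beta strictly dominates Gamma on the remaining rows (High: 5>3, Mid: 9>5, Low: 9>-1); eliminate Gamma.
For Player 1, High strictly dominates Mid on the remaining columns (Beta: 1>-4, Delta: 7>0); eliminate Mid.
Among the remaining strategies, none is strictly dominated by another pure strategy of the same player, so the elimination stops.
Surviving strategies — Player 1: {High, Low}; Player 2: {Beta, Delta}.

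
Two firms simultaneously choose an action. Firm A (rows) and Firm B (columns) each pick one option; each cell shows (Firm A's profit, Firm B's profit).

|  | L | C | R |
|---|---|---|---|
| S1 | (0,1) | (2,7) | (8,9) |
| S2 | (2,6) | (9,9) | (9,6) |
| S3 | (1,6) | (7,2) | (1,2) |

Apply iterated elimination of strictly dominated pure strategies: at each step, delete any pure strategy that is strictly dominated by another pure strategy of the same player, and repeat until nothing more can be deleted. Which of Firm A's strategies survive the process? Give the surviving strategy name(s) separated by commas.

Row S1 is eliminated: S2 beats it against every remaining column (L: 2>0, C: 9>2, R: 9>8).
Row S3 is eliminated: S2 beats it against every remaining column (L: 2>1, C: 9>7, R: 9>1).
For Firm B, C strictly dominates L on the remaining rows (S2: 9>6); eliminate L.
For Firm B, C strictly dominates R on the remaining rows (S2: 9>6); eliminate R.
Among the remaining strategies, none is strictly dominated by another pure strategy of the same player, so the elimination stops.
Surviving strategies — Firm A: {S2}; Firm B: {C}.

S2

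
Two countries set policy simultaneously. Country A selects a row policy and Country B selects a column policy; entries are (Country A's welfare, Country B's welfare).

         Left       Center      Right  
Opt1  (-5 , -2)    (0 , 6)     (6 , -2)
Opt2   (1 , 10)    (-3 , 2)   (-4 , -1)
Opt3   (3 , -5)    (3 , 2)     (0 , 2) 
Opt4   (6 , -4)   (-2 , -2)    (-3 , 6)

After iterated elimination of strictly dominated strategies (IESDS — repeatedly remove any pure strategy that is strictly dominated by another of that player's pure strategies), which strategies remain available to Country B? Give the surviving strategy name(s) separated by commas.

Center, Right

For Country A, Opt3 strictly dominates Opt2 on the remaining columns (Left: 3>1, Center: 3>-3, Right: 0>-4); eliminate Opt2.
Column Left is eliminated: Center beats it against every remaining row (Opt1: 6>-2, Opt3: 2>-5, Opt4: -2>-4).
Country A's strategy Opt4 is strictly dominated by Opt1 (Center: 0>-2, Right: 6>-3) and is removed.
Among the remaining strategies, none is strictly dominated by another pure strategy of the same player, so the elimination stops.
Surviving strategies — Country A: {Opt1, Opt3}; Country B: {Center, Right}.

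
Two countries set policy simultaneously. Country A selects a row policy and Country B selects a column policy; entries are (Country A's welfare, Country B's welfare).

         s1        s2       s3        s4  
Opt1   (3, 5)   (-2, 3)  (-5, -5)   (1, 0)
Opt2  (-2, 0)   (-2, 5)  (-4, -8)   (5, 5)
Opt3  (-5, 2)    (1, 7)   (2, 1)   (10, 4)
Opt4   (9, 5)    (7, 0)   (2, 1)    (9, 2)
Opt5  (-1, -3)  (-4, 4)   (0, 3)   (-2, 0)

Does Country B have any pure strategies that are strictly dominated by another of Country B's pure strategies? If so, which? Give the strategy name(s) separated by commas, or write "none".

s1: no other strategy beats it everywhere (s2 at Opt1 (5>3); s3 at Opt1 (5>-5); s4 at Opt1 (5>0)).
s2: no other strategy beats it everywhere (s1 at Opt2 (5>0); s3 at Opt1 (3>-5); s4 at Opt1 (3>0)).
Nothing dominates s3: s1 at Opt5 (3>-3); s2 at Opt4 (1>0); s4 at Opt5 (3>0).
s4 is not dominated — it holds its own against s1 at Opt2 (5>0); s2 at Opt2 (5=5); s3 at Opt1 (0>-5).

none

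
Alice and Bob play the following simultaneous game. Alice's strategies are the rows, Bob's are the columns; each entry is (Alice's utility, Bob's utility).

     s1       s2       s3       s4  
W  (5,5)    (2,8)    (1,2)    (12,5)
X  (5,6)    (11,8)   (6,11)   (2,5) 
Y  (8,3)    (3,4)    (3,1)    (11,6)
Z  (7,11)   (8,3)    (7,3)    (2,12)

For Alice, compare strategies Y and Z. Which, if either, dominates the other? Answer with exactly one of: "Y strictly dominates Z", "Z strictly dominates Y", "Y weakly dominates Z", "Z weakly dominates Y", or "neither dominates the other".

Compare Y to Z across every action of Bob: s1: 8>7, s2: 3<8, s3: 3<7, s4: 11>2.
Y does better at s1, s4 but worse at s2, s3; neither strategy dominates the other.

neither dominates the other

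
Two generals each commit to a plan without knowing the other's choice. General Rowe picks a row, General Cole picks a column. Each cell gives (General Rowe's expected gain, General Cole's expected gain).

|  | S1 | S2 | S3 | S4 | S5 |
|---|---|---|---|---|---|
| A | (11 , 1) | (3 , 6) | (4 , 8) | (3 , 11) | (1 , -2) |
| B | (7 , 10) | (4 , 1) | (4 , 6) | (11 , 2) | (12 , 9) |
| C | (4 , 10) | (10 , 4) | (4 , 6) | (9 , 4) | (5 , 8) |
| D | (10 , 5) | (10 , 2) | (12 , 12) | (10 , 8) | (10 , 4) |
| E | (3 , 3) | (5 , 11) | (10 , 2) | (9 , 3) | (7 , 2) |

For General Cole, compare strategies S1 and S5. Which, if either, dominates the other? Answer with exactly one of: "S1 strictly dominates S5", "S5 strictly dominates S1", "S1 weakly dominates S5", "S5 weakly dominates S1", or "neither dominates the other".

S1 strictly dominates S5

Compare S1 to S5 across each choice by General Rowe: A: 1>-2, B: 10>9, C: 10>8, D: 5>4, E: 3>2.
Every comparison favours S1, so S1 strictly dominates S5.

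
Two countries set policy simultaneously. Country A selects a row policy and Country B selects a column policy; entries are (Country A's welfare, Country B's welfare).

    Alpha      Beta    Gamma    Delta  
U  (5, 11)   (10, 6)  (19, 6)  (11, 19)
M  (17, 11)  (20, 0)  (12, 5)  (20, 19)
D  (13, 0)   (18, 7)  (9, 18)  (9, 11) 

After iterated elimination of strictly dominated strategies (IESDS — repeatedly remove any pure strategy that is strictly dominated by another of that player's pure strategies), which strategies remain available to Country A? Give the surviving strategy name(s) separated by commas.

M

For Country A, M strictly dominates D on the remaining columns (Alpha: 17>13, Beta: 20>18, Gamma: 12>9, Delta: 20>9); eliminate D.
Column Alpha is eliminated: Delta beats it against every remaining row (U: 19>11, M: 19>11).
For Country B, Delta strictly dominates Beta on the remaining rows (U: 19>6, M: 19>0); eliminate Beta.
For Country B, Delta strictly dominates Gamma on the remaining rows (U: 19>6, M: 19>5); eliminate Gamma.
Country A's strategy U is strictly dominated by M (Delta: 20>11) and is removed.
Among the remaining strategies, none is strictly dominated by another pure strategy of the same player, so the elimination stops.
Surviving strategies — Country A: {M}; Country B: {Delta}.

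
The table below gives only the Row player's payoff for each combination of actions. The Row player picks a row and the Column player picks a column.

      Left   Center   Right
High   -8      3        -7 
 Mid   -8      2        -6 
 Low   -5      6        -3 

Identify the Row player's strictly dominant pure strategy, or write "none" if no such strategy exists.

Low vs High: Left: -5>-8, Center: 6>3, Right: -3>-7.
Low vs Mid: Left: -5>-8, Center: 6>2, Right: -3>-6.
Low strictly beats every other strategy against every opponent action, so it is strictly dominant.

Low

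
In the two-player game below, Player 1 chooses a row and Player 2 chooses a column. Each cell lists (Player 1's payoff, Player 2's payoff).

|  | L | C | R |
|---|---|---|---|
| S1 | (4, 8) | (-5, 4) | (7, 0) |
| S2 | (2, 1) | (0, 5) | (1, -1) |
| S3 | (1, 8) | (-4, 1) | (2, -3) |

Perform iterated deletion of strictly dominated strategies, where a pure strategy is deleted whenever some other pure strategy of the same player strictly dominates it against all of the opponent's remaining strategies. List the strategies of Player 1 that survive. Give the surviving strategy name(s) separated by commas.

S1, S2

Column R is eliminated: L beats it against every remaining row (S1: 8>0, S2: 1>-1, S3: 8>-3).
For Player 1, S2 strictly dominates S3 on the remaining columns (L: 2>1, C: 0>-4); eliminate S3.
Among the remaining strategies, none is strictly dominated by another pure strategy of the same player, so the elimination stops.
Surviving strategies — Player 1: {S1, S2}; Player 2: {L, C}.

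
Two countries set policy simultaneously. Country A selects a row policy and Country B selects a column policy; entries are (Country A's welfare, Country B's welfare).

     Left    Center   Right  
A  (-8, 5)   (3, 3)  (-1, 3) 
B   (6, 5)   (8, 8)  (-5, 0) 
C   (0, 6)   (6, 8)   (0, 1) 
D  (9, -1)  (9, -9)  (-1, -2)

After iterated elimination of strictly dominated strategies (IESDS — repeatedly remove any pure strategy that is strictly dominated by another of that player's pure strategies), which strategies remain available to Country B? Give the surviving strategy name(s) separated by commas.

Row A is eliminated: C beats it against every remaining column (Left: 0>-8, Center: 6>3, Right: 0>-1).
Country A's strategy B is strictly dominated by D (Left: 9>6, Center: 9>8, Right: -1>-5) and is removed.
For Country B, Left strictly dominates Right on the remaining rows (C: 6>1, D: -1>-2); eliminate Right.
Country A's strategy C is strictly dominated by D (Left: 9>0, Center: 9>6) and is removed.
Column Center is eliminated: Left beats it against every remaining row (D: -1>-9).
Among the remaining strategies, none is strictly dominated by another pure strategy of the same player, so the elimination stops.
Surviving strategies — Country A: {D}; Country B: {Left}.

Left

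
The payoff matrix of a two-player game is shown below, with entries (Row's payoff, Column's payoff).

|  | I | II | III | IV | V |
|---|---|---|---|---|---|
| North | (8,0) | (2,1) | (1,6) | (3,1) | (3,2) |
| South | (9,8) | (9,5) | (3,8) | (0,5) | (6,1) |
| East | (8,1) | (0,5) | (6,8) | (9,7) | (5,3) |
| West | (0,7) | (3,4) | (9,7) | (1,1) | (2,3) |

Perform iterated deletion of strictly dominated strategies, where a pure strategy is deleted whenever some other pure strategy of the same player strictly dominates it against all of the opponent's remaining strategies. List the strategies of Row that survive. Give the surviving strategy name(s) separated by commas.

South, East, West

For Column, III strictly dominates II on the remaining rows (North: 6>1, South: 8>5, East: 8>5, West: 7>4); eliminate II.
Column's strategy IV is strictly dominated by III (North: 6>1, South: 8>5, East: 8>7, West: 7>1) and is removed.
For Row, South strictly dominates North on the remaining columns (I: 9>8, III: 3>1, V: 6>3); eliminate North.
Column's strategy V is strictly dominated by III (South: 8>1, East: 8>3, West: 7>3) and is removed.
Among the remaining strategies, none is strictly dominated by another pure strategy of the same player, so the elimination stops.
Surviving strategies — Row: {South, East, West}; Column: {I, III}.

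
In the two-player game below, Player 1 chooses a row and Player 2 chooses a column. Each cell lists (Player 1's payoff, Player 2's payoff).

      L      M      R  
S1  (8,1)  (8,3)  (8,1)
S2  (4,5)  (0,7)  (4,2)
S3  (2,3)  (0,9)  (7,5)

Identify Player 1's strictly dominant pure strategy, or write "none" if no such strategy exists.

S1

S1 vs S2: L: 8>4, M: 8>0, R: 8>4.
S1 vs S3: L: 8>2, M: 8>0, R: 8>7.
S1 strictly beats every other strategy against every opponent action, so it is strictly dominant.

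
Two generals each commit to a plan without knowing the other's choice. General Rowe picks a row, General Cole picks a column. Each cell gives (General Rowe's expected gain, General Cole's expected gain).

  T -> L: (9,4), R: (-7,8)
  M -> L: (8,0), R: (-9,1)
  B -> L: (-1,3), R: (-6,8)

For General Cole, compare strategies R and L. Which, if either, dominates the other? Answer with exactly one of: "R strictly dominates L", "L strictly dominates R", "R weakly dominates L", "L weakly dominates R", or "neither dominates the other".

Compare R to L across each opponent action: T: 8>4, M: 1>0, B: 8>3.
R gives a strictly higher payoff against each opponent action, so R strictly dominates L.

R strictly dominates L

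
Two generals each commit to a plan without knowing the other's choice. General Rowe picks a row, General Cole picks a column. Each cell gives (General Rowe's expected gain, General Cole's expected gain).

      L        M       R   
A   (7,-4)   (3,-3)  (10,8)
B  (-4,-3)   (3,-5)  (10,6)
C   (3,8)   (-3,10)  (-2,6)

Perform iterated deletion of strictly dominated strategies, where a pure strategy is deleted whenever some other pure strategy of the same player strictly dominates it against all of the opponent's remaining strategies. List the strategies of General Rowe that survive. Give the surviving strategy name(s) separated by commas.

A, B

Row C is eliminated: A beats it against every remaining column (L: 7>3, M: 3>-3, R: 10>-2).
Column L is eliminated: R beats it against every remaining row (A: 8>-4, B: 6>-3).
Column M is eliminated: R beats it against every remaining row (A: 8>-3, B: 6>-5).
Among the remaining strategies, none is strictly dominated by another pure strategy of the same player, so the elimination stops.
Surviving strategies — General Rowe: {A, B}; General Cole: {R}.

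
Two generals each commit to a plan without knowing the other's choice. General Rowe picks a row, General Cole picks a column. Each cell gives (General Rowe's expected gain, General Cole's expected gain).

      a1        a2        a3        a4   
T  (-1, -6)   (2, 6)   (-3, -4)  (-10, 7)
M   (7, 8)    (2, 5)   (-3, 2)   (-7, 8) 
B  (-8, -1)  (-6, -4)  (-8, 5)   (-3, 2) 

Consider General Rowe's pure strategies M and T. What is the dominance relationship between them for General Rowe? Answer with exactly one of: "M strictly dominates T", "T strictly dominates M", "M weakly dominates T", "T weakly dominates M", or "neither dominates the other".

M weakly dominates T

M's payoffs vs T's, by General Cole's action — a1: 7>-1, a2: 2=2, a3: -3=-3, a4: -7>-10.
M is at least as good everywhere and strictly better somewhere (tied only at a2, a3), so M weakly but not strictly dominates T.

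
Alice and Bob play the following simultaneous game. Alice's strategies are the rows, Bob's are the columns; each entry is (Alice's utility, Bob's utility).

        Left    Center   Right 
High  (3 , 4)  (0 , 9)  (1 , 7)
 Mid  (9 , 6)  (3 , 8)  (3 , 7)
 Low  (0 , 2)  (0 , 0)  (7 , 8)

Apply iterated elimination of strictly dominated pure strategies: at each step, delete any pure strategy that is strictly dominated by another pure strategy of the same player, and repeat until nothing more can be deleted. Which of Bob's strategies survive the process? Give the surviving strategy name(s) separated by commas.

Center, Right

For Alice, Mid strictly dominates High on the remaining columns (Left: 9>3, Center: 3>0, Right: 3>1); eliminate High.
Bob's strategy Left is strictly dominated by Right (Mid: 7>6, Low: 8>2) and is removed.
Among the remaining strategies, none is strictly dominated by another pure strategy of the same player, so the elimination stops.
Surviving strategies — Alice: {Mid, Low}; Bob: {Center, Right}.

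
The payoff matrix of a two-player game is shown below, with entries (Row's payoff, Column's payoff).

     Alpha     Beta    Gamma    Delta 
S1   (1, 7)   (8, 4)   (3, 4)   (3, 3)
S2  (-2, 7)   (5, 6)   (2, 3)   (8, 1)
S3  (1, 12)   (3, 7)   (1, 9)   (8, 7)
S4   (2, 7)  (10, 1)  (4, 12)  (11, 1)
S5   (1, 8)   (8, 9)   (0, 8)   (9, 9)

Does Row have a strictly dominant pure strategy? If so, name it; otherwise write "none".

S4

S4 vs S1: Alpha: 2>1, Beta: 10>8, Gamma: 4>3, Delta: 11>3.
S4 vs S2: Alpha: 2>-2, Beta: 10>5, Gamma: 4>2, Delta: 11>8.
S4 vs S3: Alpha: 2>1, Beta: 10>3, Gamma: 4>1, Delta: 11>8.
S4 vs S5: Alpha: 2>1, Beta: 10>8, Gamma: 4>0, Delta: 11>9.
S4 strictly beats every other strategy against every opponent action, so it is strictly dominant.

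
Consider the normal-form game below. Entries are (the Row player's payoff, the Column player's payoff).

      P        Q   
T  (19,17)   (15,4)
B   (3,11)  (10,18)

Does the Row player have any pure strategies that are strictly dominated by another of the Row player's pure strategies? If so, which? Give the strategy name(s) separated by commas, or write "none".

B

Nothing dominates T: B at P (19>3).
B: dominated, since T does at least as well everywhere (P: 19>3, Q: 15>10).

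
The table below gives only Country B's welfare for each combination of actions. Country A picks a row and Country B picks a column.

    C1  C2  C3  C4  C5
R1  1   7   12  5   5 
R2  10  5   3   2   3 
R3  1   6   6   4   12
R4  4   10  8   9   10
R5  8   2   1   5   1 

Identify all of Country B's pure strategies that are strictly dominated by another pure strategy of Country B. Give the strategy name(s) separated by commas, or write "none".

none

Nothing dominates C1: C2 at R2 (10>5); C3 at R2 (10>3); C4 at R2 (10>2); C5 at R2 (10>3).
C2 is not dominated — it holds its own against C1 at R1 (7>1); C3 at R2 (5>3); C4 at R1 (7>5); C5 at R1 (7>5).
Nothing dominates C3: C1 at R1 (12>1); C2 at R1 (12>7); C4 at R1 (12>5); C5 at R1 (12>5).
C4: no other strategy beats it everywhere (C1 at R1 (5>1); C2 at R5 (5>2); C3 at R4 (9>8); C5 at R1 (5=5)).
Nothing dominates C5: C1 at R1 (5>1); C2 at R3 (12>6); C3 at R2 (3=3); C4 at R1 (5=5).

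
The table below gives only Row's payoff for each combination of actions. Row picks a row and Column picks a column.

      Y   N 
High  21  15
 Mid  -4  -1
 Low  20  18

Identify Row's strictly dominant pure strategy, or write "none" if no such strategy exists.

High fails to dominate Low at N (15<18).
Mid fails to dominate High at Y (-4<21).
Low fails to dominate High at Y (20<21).
No single strategy dominates all the others.

none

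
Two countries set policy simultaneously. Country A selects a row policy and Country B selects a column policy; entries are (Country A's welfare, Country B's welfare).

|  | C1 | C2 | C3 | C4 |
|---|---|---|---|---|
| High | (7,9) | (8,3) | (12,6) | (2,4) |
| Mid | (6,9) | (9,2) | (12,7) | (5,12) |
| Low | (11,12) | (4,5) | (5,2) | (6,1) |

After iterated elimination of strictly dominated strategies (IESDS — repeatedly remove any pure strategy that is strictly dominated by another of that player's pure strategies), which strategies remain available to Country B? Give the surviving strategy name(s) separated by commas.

C1

Country B's strategy C2 is strictly dominated by C1 (High: 9>3, Mid: 9>2, Low: 12>5) and is removed.
For Country B, C1 strictly dominates C3 on the remaining rows (High: 9>6, Mid: 9>7, Low: 12>2); eliminate C3.
For Country A, Low strictly dominates High on the remaining columns (C1: 11>7, C4: 6>2); eliminate High.
Row Mid is eliminated: Low beats it against every remaining column (C1: 11>6, C4: 6>5).
Country B's strategy C4 is strictly dominated by C1 (Low: 12>1) and is removed.
Among the remaining strategies, none is strictly dominated by another pure strategy of the same player, so the elimination stops.
Surviving strategies — Country A: {Low}; Country B: {C1}.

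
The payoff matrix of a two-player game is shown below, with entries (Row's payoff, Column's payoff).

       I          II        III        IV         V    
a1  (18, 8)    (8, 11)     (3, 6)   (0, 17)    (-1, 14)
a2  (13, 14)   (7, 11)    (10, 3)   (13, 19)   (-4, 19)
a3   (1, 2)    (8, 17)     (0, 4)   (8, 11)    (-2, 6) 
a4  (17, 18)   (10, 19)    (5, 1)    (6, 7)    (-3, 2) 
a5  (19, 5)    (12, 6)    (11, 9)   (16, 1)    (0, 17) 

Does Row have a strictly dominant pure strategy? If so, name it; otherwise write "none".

a5

a5 vs a1: I: 19>18, II: 12>8, III: 11>3, IV: 16>0, V: 0>-1.
a5 vs a2: I: 19>13, II: 12>7, III: 11>10, IV: 16>13, V: 0>-4.
a5 vs a3: I: 19>1, II: 12>8, III: 11>0, IV: 16>8, V: 0>-2.
a5 vs a4: I: 19>17, II: 12>10, III: 11>5, IV: 16>6, V: 0>-3.
a5 strictly beats every other strategy against every opponent action, so it is strictly dominant.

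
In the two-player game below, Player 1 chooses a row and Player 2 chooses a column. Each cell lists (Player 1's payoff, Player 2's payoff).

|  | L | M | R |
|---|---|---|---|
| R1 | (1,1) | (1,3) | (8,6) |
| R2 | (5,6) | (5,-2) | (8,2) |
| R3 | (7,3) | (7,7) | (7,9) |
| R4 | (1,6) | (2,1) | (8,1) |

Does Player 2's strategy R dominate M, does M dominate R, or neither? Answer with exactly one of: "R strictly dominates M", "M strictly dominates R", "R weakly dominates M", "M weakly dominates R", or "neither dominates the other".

R weakly dominates M

R's payoffs vs M's, by Player 1's action — R1: 6>3, R2: 2>-2, R3: 9>7, R4: 1=1.
R is at least as good everywhere and strictly better somewhere (tied only at R4), so R weakly but not strictly dominates M.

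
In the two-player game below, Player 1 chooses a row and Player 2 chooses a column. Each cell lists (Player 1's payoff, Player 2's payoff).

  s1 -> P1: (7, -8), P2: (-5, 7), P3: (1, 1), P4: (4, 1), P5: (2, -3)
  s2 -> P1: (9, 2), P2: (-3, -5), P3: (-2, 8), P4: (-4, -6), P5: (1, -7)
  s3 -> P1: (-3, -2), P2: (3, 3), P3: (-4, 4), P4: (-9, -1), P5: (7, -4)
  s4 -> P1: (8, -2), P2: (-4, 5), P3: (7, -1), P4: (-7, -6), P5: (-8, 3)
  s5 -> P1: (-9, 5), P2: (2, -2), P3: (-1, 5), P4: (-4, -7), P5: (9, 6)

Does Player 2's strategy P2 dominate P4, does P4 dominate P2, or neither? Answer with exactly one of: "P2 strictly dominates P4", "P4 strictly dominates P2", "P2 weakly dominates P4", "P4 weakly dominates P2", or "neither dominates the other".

P2 strictly dominates P4

P2's payoffs vs P4's, by Player 1's action — s1: 7>1, s2: -5>-6, s3: 3>-1, s4: 5>-6, s5: -2>-7.
Every comparison favours P2, so P2 strictly dominates P4.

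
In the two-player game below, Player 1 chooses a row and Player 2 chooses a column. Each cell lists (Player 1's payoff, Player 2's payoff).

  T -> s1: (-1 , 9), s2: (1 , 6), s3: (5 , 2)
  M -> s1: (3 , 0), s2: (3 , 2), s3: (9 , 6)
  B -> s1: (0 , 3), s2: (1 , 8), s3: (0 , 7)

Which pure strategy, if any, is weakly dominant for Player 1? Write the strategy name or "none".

M

M vs T: s1: 3>-1, s2: 3>1, s3: 9>5.
M vs B: s1: 3>0, s2: 3>1, s3: 9>0.
M is at least as good as every other strategy against every opponent action, so it is weakly dominant.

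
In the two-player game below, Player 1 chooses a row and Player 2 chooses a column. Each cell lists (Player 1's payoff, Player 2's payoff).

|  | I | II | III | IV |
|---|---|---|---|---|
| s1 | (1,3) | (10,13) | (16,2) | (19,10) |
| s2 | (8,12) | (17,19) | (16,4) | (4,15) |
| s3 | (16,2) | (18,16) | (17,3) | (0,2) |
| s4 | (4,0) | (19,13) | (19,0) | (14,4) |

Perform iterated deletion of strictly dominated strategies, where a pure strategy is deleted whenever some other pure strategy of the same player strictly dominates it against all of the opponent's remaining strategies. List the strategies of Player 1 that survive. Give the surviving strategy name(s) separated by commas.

Player 2's strategy I is strictly dominated by II (s1: 13>3, s2: 19>12, s3: 16>2, s4: 13>0) and is removed.
Player 1's strategy s2 is strictly dominated by s4 (II: 19>17, III: 19>16, IV: 14>4) and is removed.
Row s3 is eliminated: s4 beats it against every remaining column (II: 19>18, III: 19>17, IV: 14>0).
Column III is eliminated: II beats it against every remaining row (s1: 13>2, s4: 13>0).
Player 2's strategy IV is strictly dominated by II (s1: 13>10, s4: 13>4) and is removed.
Player 1's strategy s1 is strictly dominated by s4 (II: 19>10) and is removed.
Among the remaining strategies, none is strictly dominated by another pure strategy of the same player, so the elimination stops.
Surviving strategies — Player 1: {s4}; Player 2: {II}.

s4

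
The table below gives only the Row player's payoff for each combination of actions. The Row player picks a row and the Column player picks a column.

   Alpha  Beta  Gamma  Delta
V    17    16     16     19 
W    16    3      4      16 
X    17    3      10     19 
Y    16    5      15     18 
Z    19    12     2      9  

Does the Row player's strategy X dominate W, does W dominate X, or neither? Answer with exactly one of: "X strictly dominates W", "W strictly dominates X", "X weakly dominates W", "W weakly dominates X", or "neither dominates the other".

X's payoffs vs W's, by the Column player's action — Alpha: 17>16, Beta: 3=3, Gamma: 10>4, Delta: 19>16.
X is at least as good everywhere and strictly better somewhere (tied only at Beta), so X weakly but not strictly dominates W.

X weakly dominates W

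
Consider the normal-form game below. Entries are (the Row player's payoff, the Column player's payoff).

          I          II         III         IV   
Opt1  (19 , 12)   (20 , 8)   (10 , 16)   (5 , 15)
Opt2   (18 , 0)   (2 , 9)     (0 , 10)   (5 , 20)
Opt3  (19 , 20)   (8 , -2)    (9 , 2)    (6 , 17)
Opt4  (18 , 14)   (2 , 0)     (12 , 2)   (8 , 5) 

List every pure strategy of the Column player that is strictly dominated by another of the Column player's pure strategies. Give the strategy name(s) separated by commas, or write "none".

I: no other strategy beats it everywhere (II at Opt1 (12>8); III at Opt3 (20>2); IV at Opt3 (20>17)).
II: dominated, since III does at least as well everywhere (Opt1: 16>8, Opt2: 10>9, Opt3: 2>-2, Opt4: 2>0).
III is not dominated — it holds its own against I at Opt1 (16>12); II at Opt1 (16>8); IV at Opt1 (16>15).
IV: no other strategy beats it everywhere (I at Opt1 (15>12); II at Opt1 (15>8); III at Opt2 (20>10)).

II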